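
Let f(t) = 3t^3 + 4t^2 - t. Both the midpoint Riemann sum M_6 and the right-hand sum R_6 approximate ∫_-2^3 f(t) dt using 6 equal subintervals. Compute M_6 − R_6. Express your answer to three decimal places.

M_6 ≈ 90.45718.
R_6 ≈ 147.83565.
M_6 − R_6 ≈ -57.378.

-57.378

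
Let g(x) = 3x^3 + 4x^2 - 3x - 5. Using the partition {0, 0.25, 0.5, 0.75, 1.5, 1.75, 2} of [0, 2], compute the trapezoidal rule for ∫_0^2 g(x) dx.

Subinterval widths: 0.25, 0.25, 0.25, 0.75, 0.25, 0.25.
g(0) = -5, g(0.25) = -5.453125, g(0.5) = -5.125, g(0.75) = -3.734375, g(1.5) = 9.625, g(1.75) = 18.078125, g(2) = 29.
On each subinterval the trapezoid contributes (Δx_i/2)·[g(x_{i-1}) + g(x_i)].
Sum = 7.8203125.

7.8203125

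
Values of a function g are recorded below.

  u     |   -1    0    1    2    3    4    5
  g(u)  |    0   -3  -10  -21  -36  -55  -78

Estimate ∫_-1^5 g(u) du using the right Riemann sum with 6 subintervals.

Δu = 1.
Sum = 1·[(-3) + (-10) + (-21) + (-36) + (-55) + (-78)] = -203.

-203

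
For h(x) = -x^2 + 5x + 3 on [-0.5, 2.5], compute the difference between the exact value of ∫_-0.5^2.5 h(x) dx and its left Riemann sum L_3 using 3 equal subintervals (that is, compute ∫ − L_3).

5

Exact integral: ∫_-0.5^2.5 h(x) dx = 18.75.
L_3 = 13.75.
Error = 18.75 − 13.75 = 5.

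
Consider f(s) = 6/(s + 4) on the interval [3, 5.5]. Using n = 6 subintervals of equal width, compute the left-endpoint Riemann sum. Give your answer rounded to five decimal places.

Δs = (5.5 − 3)/6 = 5/12.
Left endpoints: 3, 41/12, 23/6, 4.25, 14/3, 61/12.
f(3) = 6/7, f(41/12) = 72/89, f(23/6) = 36/47, f(4.25) = 8/11, f(14/3) = 9/13, f(61/12) = 72/109.
Sum = Δs · [f(3) + f(41/12) + f(23/6) + ...].
Sum ≈ 1.88009.

1.88009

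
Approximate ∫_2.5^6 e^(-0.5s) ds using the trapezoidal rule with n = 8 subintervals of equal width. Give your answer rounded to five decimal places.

Δs = (6 − 2.5)/8 = 0.4375.
f(2.5) ≈ 0.28650, f(2.9375) ≈ 0.23021, f(3.375) ≈ 0.18498, f(3.8125) ≈ 0.14864, f(4.25) ≈ 0.11943, f(4.6875) ≈ 0.09597, f(5.125) ≈ 0.07711, f(5.5625) ≈ 0.06196, f(6) ≈ 0.04979.
T_8 = (Δs/2)·[f(s_0) + 2f(s_1) + ... + 2f(s_{7}) + f(s_8)].
Sum ≈ 0.47532.

0.47532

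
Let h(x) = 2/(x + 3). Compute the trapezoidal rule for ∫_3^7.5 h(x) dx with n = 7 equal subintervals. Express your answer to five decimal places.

Δx = (7.5 − 3)/7 = 9/14.
h(3) = 1/3, h(51/14) = 28/93, h(30/7) = 14/51, h(69/14) = 28/111, h(39/7) = 7/30, h(87/14) = 28/129, h(48/7) = 14/69, h(7.5) = 4/21.
T_7 = (Δx/2)·[h(x_0) + 2h(x_1) + ... + 2h(x_{6}) + h(x_7)].
Sum ≈ 1.12052.

1.12052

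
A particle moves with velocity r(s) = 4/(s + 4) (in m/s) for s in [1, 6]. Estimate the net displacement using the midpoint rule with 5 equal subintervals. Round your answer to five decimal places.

2.76763

Δs = (6 − 1)/5 = 1.
Midpoints: 1.5, 2.5, 3.5, 4.5, 5.5.
r(1.5) = 8/11, r(2.5) = 8/13, r(3.5) = 8/15, r(4.5) = 8/17, r(5.5) = 8/19.
Sum = Δs · [r(1.5) + r(2.5) + r(3.5) + r(4.5) + r(5.5)].
Sum ≈ 2.76763.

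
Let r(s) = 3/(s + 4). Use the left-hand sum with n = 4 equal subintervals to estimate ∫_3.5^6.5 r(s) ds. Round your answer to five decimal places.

1.05350

Δs = (6.5 − 3.5)/4 = 0.75.
Left endpoints: 3.5, 4.25, 5, 5.75.
r(3.5) = 0.4, r(4.25) = 4/11, r(5) = 1/3, r(5.75) = 4/13.
Sum = Δs · [r(3.5) + r(4.25) + r(5) + r(5.75)].
Sum ≈ 1.05350.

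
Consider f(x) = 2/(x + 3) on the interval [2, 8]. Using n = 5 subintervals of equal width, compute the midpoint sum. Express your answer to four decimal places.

Δx = (8 − 2)/5 = 1.2.
Midpoints: 2.6, 3.8, 5, 6.2, 7.4.
f(2.6) = 5/14, f(3.8) = 5/17, f(5) = 0.25, f(6.2) = 5/23, f(7.4) = 5/26.
Sum = Δx · [f(2.6) + f(3.8) + f(5) + f(6.2) + f(7.4)].
Sum ≈ 1.5732.

1.5732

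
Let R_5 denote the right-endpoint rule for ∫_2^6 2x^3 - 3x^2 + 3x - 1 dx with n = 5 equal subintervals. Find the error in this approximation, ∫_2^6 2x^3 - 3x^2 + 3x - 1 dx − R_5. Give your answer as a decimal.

Exact integral: ∫_2^6 f(x) dx = 476.
R_5 = 617.76.
Error = 476 − 617.76 = -141.76.

-141.76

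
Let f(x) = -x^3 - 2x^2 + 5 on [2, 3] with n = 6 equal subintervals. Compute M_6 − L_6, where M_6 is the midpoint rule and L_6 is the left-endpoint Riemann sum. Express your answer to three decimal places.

-2.351

M_6 ≈ -23.89468.
L_6 ≈ -21.54398.
M_6 − L_6 ≈ -2.351.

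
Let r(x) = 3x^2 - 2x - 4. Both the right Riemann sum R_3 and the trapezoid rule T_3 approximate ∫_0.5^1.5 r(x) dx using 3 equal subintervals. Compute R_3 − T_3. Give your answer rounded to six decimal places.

R_3 ≈ -2.02777778.
T_3 ≈ -2.69444444.
R_3 − T_3 ≈ 0.666667.

0.666667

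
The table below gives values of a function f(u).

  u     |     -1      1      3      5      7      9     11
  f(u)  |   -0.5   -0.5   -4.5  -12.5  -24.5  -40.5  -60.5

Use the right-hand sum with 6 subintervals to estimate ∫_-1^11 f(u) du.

Δu = 2.
Sum = 2·[(-0.5) + (-4.5) + (-12.5) + (-24.5) + (-40.5) + (-60.5)] = -286.

-286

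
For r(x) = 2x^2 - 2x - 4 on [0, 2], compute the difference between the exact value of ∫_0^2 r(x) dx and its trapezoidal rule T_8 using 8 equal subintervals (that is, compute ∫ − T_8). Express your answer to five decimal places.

-0.04167

Exact integral: ∫_0^2 r(x) dx ≈ -6.6666667.
T_8 = -6.625.
Error ≈ -6.6666667 − (-6.625) ≈ -0.04167.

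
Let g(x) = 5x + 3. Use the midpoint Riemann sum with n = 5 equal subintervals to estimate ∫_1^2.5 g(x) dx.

17.625

Δx = (2.5 − 1)/5 = 0.3.
Midpoints: 1.15, 1.45, 1.75, 2.05, 2.35.
g(1.15) = 8.75, g(1.45) = 10.25, g(1.75) = 11.75, g(2.05) = 13.25, g(2.35) = 14.75.
Sum = Δx · [g(1.15) + g(1.45) + g(1.75) + g(2.05) + g(2.35)].
Sum = 17.625.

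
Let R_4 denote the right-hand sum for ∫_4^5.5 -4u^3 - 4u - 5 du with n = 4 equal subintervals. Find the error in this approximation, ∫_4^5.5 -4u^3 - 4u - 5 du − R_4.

Exact integral: ∫_4^5.5 f(u) du = -695.0625.
R_4 = -774.97265625.
Error = -695.0625 − (-774.97265625) = 79.91015625.

79.91015625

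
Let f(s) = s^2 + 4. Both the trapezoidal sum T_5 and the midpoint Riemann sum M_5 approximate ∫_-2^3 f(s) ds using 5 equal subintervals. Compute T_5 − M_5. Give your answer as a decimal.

T_5 = 32.5.
M_5 = 31.25.
T_5 − M_5 = 1.25.

1.25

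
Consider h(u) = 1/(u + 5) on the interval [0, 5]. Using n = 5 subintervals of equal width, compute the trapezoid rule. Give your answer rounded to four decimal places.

0.6956

Δu = (5 − 0)/5 = 1.
h(0) = 0.2, h(1) = 1/6, h(2) = 1/7, h(3) = 0.125, h(4) = 1/9, h(5) = 0.1.
T_5 = (Δu/2)·[h(u_0) + 2h(u_1) + ... + 2h(u_{4}) + h(u_5)].
Sum ≈ 0.6956.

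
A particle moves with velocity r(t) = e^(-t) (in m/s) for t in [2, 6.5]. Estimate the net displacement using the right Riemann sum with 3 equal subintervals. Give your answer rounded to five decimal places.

Δt = (6.5 − 2)/3 = 1.5.
Right endpoints: 3.5, 5, 6.5.
r(3.5) ≈ 0.03020, r(5) ≈ 0.00674, r(6.5) ≈ 0.00150.
Sum = Δt · [r(3.5) + r(5) + r(6.5)].
Sum ≈ 0.05766.

0.05766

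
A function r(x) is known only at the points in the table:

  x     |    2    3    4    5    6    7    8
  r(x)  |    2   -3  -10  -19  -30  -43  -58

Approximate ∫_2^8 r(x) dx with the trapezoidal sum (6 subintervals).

-133

Δx = 1.
T_6 = (1/2)·[2 + 2·(-3) + 2·(-10) + 2·(-19) + 2·(-30) + 2·(-43) + (-58)] = -133.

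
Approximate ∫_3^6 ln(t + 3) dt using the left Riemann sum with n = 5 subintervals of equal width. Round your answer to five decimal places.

5.90116

Δt = (6 − 3)/5 = 0.6.
Left endpoints: 3, 3.6, 4.2, 4.8, 5.4.
f(3) ≈ 1.79176, f(3.6) ≈ 1.88707, f(4.2) ≈ 1.97408, f(4.8) ≈ 2.05412, f(5.4) ≈ 2.12823.
Sum = Δt · [f(3) + f(3.6) + f(4.2) + f(4.8) + f(5.4)].
Sum ≈ 5.90116.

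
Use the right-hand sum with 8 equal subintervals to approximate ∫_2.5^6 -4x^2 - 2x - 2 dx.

Δx = (6 − 2.5)/8 = 0.4375.
Right endpoints: 2.9375, 3.375, 3.8125, 4.25, 4.6875, 5.125, 5.5625, 6.
f(2.9375) = -42.390625, f(3.375) = -54.3125, f(3.8125) = -67.765625, f(4.25) = -82.75, f(4.6875) = -99.265625, f(5.125) = -117.3125, f(5.5625) = -136.890625, f(6) = -158.
Sum = Δx · [f(2.9375) + f(3.375) + f(3.8125) + ...].
Sum = -331.92578125.

-331.92578125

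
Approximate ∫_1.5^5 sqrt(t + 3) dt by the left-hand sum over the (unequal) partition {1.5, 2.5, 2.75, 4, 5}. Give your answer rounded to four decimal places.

Subinterval widths: 1, 0.25, 1.25, 1.
Left endpoints: 1.5, 2.5, 2.75, 4.
f(1.5) ≈ 2.1213, f(2.5) ≈ 2.3452, f(2.75) ≈ 2.3979, f(4) ≈ 2.6458.
Sum = Σ Δt_i · f(t_i).
Sum ≈ 8.3508.

8.3508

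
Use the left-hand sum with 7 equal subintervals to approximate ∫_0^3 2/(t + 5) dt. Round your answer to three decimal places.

0.973

Δt = (3 − 0)/7 = 3/7.
Left endpoints: 0, 3/7, 6/7, 9/7, 12/7, 15/7, 18/7.
f(0) = 0.4, f(3/7) = 7/19, f(6/7) = 14/41, f(9/7) = 7/22, f(12/7) = 14/47, f(15/7) = 0.28, f(18/7) = 14/53.
Sum = Δt · [f(0) + f(3/7) + f(6/7) + ...].
Sum ≈ 0.973.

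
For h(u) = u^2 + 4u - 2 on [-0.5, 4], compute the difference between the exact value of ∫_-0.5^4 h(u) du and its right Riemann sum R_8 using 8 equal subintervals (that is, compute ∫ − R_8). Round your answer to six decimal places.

Exact integral: ∫_-0.5^4 h(u) du = 43.875.
R_8 ≈ 53.60449219.
Error ≈ 43.875 − 53.60449219 ≈ -9.729492.

-9.729492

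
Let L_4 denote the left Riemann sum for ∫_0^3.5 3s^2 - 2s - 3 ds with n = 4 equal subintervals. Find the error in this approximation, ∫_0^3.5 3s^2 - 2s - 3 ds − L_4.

Exact integral: ∫_0^3.5 f(s) ds = 20.125.
L_4 = 8.44921875.
Error = 20.125 − 8.44921875 = 11.67578125.

11.67578125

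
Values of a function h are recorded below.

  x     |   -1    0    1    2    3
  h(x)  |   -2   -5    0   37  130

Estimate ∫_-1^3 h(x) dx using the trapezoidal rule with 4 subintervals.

96

Δx = 1.
T_4 = (1/2)·[(-2) + 2·(-5) + 2·0 + 2·37 + 130] = 96.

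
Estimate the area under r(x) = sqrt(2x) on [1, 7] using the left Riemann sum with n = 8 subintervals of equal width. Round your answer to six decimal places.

15.625060

Δx = (7 − 1)/8 = 0.75.
Left endpoints: 1, 1.75, 2.5, 3.25, 4, 4.75, 5.5, 6.25.
r(1) ≈ 1.414214, r(1.75) ≈ 1.870829, r(2.5) ≈ 2.236068, r(3.25) ≈ 2.549510, r(4) ≈ 2.828427, r(4.75) ≈ 3.082207, r(5.5) ≈ 3.316625, r(6.25) ≈ 3.535534.
Sum = Δx · [r(1) + r(1.75) + r(2.5) + ...].
Sum ≈ 15.625060.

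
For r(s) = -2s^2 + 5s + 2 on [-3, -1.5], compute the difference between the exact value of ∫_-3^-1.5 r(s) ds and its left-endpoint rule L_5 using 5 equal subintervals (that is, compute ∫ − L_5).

3.195

Exact integral: ∫_-3^-1.5 r(s) ds = -29.625.
L_5 = -32.82.
Error = -29.625 − (-32.82) = 3.195.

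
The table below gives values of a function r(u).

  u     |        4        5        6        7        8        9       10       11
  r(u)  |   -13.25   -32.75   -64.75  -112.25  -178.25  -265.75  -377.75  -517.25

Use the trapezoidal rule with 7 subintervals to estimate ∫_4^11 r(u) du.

Δu = 1.
T_7 = (1/2)·[(-13.25) + 2·(-32.75) + 2·(-64.75) + 2·(-112.25) + 2·(-178.25) + 2·(-265.75) + 2·(-377.75) + (-517.25)] = -1296.75.

-1296.75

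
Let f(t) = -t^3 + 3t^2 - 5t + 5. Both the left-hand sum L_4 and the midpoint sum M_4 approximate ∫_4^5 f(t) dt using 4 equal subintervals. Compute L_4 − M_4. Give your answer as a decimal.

L_4 = -43.984375.
M_4 = -48.6953125.
L_4 − M_4 = 4.7109375.

4.7109375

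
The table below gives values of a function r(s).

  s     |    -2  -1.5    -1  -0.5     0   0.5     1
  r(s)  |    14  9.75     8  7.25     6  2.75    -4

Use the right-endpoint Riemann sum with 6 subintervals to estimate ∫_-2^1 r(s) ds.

14.875

Δs = 0.5.
Sum = 0.5·[9.75 + 8 + 7.25 + 6 + 2.75 + (-4)] = 14.875.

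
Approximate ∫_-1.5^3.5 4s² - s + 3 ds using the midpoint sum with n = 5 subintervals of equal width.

70

Δs = (3.5 − (-1.5))/5 = 1.
Midpoints: -1, 0, 1, 2, 3.
f(-1) = 8, f(0) = 3, f(1) = 6, f(2) = 17, f(3) = 36.
Sum = Δs · [f(-1) + f(0) + f(1) + f(2) + f(3)].
Sum = 70.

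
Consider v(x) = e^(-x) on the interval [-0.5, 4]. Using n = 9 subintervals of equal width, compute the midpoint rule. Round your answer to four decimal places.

1.6135

Δx = (4 − (-0.5))/9 = 0.5.
Midpoints: -0.25, 0.25, 0.75, 1.25, 1.75, 2.25, 2.75, 3.25, 3.75.
v(-0.25) ≈ 1.2840, v(0.25) ≈ 0.7788, v(0.75) ≈ 0.4724, v(1.25) ≈ 0.2865, v(1.75) ≈ 0.1738, v(2.25) ≈ 0.1054, v(2.75) ≈ 0.0639, v(3.25) ≈ 0.0388, v(3.75) ≈ 0.0235.
Sum = Δx · [v(-0.25) + v(0.25) + v(0.75) + ...].
Sum ≈ 1.6135.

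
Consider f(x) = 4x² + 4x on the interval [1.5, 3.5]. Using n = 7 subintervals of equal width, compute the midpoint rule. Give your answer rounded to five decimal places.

72.61224

Δx = (3.5 − 1.5)/7 = 2/7.
Midpoints: 23/14, 27/14, 31/14, 2.5, 39/14, 43/14, 47/14.
f(23/14) = 851/49, f(27/14) = 1107/49, f(31/14) = 1395/49, f(2.5) = 35, f(39/14) = 2067/49, f(43/14) = 2451/49, f(47/14) = 2867/49.
Sum = Δx · [f(23/14) + f(27/14) + f(31/14) + ...].
Sum ≈ 72.61224.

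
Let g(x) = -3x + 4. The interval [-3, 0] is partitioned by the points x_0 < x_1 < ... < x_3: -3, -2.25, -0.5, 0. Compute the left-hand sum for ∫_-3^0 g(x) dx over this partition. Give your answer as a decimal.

31.3125

Subinterval widths: 0.75, 1.75, 0.5.
Left endpoints: -3, -2.25, -0.5.
g(-3) = 13, g(-2.25) = 10.75, g(-0.5) = 5.5.
Sum = Σ Δx_i · g(x_i).
Sum = 31.3125.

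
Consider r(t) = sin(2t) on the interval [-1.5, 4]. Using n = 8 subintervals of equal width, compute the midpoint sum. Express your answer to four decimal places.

Δt = (4 − (-1.5))/8 = 0.6875.
Midpoints: -1.15625, -0.46875, 0.21875, 0.90625, 1.59375, 2.28125, 2.96875, 3.65625.
r(-1.15625) ≈ -0.7373, r(-0.46875) ≈ -0.8061, r(0.21875) ≈ 0.4237, r(0.90625) ≈ 0.9709, r(1.59375) ≈ -0.0459, r(2.28125) ≈ -0.9888, r(2.96875) ≈ -0.3388, r(3.65625) ≈ 0.8569.
Sum = Δt · [r(-1.15625) + r(-0.46875) + r(0.21875) + ...].
Sum ≈ -0.4574.

-0.4574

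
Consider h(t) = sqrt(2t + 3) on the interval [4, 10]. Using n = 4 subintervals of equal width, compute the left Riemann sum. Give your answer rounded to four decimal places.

23.4803

Δt = (10 − 4)/4 = 1.5.
Left endpoints: 4, 5.5, 7, 8.5.
h(4) ≈ 3.3166, h(5.5) ≈ 3.7417, h(7) ≈ 4.1231, h(8.5) ≈ 4.4721.
Sum = Δt · [h(4) + h(5.5) + h(7) + h(8.5)].
Sum ≈ 23.4803.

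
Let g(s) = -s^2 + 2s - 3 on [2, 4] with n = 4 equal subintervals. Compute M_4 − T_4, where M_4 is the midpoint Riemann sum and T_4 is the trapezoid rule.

M_4 = -12.625.
T_4 = -12.75.
M_4 − T_4 = 0.125.

0.125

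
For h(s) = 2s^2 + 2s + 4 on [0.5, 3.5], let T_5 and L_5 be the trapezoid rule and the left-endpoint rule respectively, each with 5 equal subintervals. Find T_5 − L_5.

T_5 = 52.86.
L_5 = 43.86.
T_5 − L_5 = 9.

9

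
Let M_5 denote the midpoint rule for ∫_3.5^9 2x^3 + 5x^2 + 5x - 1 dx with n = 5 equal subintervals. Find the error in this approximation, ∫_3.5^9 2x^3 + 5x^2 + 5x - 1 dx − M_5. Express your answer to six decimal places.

Exact integral: ∫_3.5^9 f(x) dx ≈ 4515.38541667.
M_5 = 4491.815625.
Error ≈ 4515.38541667 − 4491.815625 ≈ 23.569792.

23.569792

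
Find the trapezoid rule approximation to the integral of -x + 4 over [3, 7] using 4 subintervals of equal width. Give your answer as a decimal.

-4

Δx = (7 − 3)/4 = 1.
f(3) = 1, f(4) = 0, f(5) = -1, f(6) = -2, f(7) = -3.
T_4 = (Δx/2)·[f(x_0) + 2f(x_1) + 2f(x_2) + 2f(x_3) + f(x_4)].
Sum = -4.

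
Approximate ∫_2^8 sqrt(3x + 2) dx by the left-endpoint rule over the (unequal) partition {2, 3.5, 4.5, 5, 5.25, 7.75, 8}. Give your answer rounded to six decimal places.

22.566375

Subinterval widths: 1.5, 1, 0.5, 0.25, 2.5, 0.25.
Left endpoints: 2, 3.5, 4.5, 5, 5.25, 7.75.
f(2) ≈ 2.828427, f(3.5) ≈ 3.535534, f(4.5) ≈ 3.937004, f(5) ≈ 4.123106, f(5.25) ≈ 4.213075, f(7.75) ≈ 5.024938.
Sum = Σ Δx_i · f(x_i).
Sum ≈ 22.566375.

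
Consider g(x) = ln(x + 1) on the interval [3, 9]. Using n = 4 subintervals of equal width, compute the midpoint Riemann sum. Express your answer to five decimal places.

11.49456

Δx = (9 − 3)/4 = 1.5.
Midpoints: 3.75, 5.25, 6.75, 8.25.
g(3.75) ≈ 1.55814, g(5.25) ≈ 1.83258, g(6.75) ≈ 2.04769, g(8.25) ≈ 2.22462.
Sum = Δx · [g(3.75) + g(5.25) + g(6.75) + g(8.25)].
Sum ≈ 11.49456.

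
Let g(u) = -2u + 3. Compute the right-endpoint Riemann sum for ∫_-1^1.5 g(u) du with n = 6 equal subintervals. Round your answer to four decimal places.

Δu = (1.5 − (-1))/6 = 5/12.
Right endpoints: -7/12, -1/6, 0.25, 2/3, 13/12, 1.5.
g(-7/12) = 25/6, g(-1/6) = 10/3, g(0.25) = 2.5, g(2/3) = 5/3, g(13/12) = 5/6, g(1.5) = 0.
Sum = Δu · [g(-7/12) + g(-1/6) + g(0.25) + ...].
Sum ≈ 5.2083.

5.2083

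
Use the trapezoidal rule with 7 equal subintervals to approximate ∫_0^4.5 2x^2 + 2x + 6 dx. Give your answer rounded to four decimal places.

Δx = (4.5 − 0)/7 = 9/14.
f(0) = 6, f(9/14) = 795/98, f(9/7) = 582/49, f(27/14) = 1695/98, f(18/7) = 1194/49, f(45/14) = 3243/98, f(27/7) = 2130/49, f(4.5) = 55.5.
T_7 = (Δx/2)·[f(x_0) + 2f(x_1) + ... + 2f(x_{6}) + f(x_7)].
Sum ≈ 108.6199.

108.6199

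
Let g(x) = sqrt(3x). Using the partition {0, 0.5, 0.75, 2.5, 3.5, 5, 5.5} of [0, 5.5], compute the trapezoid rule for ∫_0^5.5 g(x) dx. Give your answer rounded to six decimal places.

14.663823

Subinterval widths: 0.5, 0.25, 1.75, 1, 1.5, 0.5.
g(0) ≈ 0.000000, g(0.5) ≈ 1.224745, g(0.75) ≈ 1.500000, g(2.5) ≈ 2.738613, g(3.5) ≈ 3.240370, g(5) ≈ 3.872983, g(5.5) ≈ 4.062019.
On each subinterval the trapezoid contributes (Δx_i/2)·[g(x_{i-1}) + g(x_i)].
Sum ≈ 14.663823.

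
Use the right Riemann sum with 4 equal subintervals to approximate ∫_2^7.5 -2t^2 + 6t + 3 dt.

Δt = (7.5 − 2)/4 = 1.375.
Right endpoints: 3.375, 4.75, 6.125, 7.5.
f(3.375) = 0.46875, f(4.75) = -13.625, f(6.125) = -35.28125, f(7.5) = -64.5.
Sum = Δt · [f(3.375) + f(4.75) + f(6.125) + f(7.5)].
Sum = -155.2890625.

-155.2890625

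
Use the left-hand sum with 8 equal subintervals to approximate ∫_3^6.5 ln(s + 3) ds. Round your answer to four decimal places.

Δs = (6.5 − 3)/8 = 0.4375.
Left endpoints: 3, 3.4375, 3.875, 4.3125, 4.75, 5.1875, 5.625, 6.0625.
f(3) ≈ 1.7918, f(3.4375) ≈ 1.8621, f(3.875) ≈ 1.9279, f(4.3125) ≈ 1.9896, f(4.75) ≈ 2.0477, f(5.1875) ≈ 2.1026, f(5.625) ≈ 2.1547, f(6.0625) ≈ 2.2041.
Sum = Δs · [f(3) + f(3.4375) + f(3.875) + ...].
Sum ≈ 7.0352.

7.0352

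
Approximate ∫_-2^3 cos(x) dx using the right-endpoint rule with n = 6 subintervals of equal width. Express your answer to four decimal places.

Δx = (3 − (-2))/6 = 5/6.
Right endpoints: -7/6, -1/3, 0.5, 4/3, 13/6, 3.
f(-7/6) ≈ 0.3932, f(-1/3) ≈ 0.9450, f(0.5) ≈ 0.8776, f(4/3) ≈ 0.2352, f(13/6) ≈ -0.5612, f(3) ≈ -0.9900.
Sum = Δx · [f(-7/6) + f(-1/3) + f(0.5) + ...].
Sum ≈ 0.7498.

0.7498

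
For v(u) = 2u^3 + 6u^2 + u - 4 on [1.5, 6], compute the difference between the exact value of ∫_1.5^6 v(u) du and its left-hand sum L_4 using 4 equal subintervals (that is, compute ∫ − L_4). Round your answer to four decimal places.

Exact integral: ∫_1.5^6 v(u) du = 1069.59375.
L_4 ≈ 741.005859.
Error ≈ 1069.59375 − 741.005859 ≈ 328.5879.

328.5879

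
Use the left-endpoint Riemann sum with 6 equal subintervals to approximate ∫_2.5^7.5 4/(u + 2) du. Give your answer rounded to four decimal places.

Δu = (7.5 − 2.5)/6 = 5/6.
Left endpoints: 2.5, 10/3, 25/6, 5, 35/6, 20/3.
f(2.5) = 8/9, f(10/3) = 0.75, f(25/6) = 24/37, f(5) = 4/7, f(35/6) = 24/47, f(20/3) = 6/13.
Sum = Δu · [f(2.5) + f(10/3) + f(25/6) + ...].
Sum ≈ 3.1926.

3.1926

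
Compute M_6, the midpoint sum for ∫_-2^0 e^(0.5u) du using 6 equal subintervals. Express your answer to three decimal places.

Δu = (0 − (-2))/6 = 1/3.
Midpoints: -11/6, -1.5, -7/6, -5/6, -0.5, -1/6.
f(-11/6) ≈ 0.400, f(-1.5) ≈ 0.472, f(-7/6) ≈ 0.558, f(-5/6) ≈ 0.659, f(-0.5) ≈ 0.779, f(-1/6) ≈ 0.920.
Sum = Δu · [f(-11/6) + f(-1.5) + f(-7/6) + ...].
Sum ≈ 1.263.

1.263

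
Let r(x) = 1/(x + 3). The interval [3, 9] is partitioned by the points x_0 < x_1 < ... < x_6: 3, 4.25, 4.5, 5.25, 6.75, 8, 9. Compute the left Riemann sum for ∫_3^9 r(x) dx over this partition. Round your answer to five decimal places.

0.74375

Subinterval widths: 1.25, 0.25, 0.75, 1.5, 1.25, 1.
Left endpoints: 3, 4.25, 4.5, 5.25, 6.75, 8.
r(3) = 1/6, r(4.25) = 4/29, r(4.5) = 2/15, r(5.25) = 4/33, r(6.75) = 4/39, r(8) = 1/11.
Sum = Σ Δx_i · r(x_i).
Sum ≈ 0.74375.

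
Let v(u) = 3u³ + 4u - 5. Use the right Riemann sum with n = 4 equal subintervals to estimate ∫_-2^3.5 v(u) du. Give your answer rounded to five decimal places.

221.29980

Δu = (3.5 − (-2))/4 = 1.375.
Right endpoints: -0.625, 0.75, 2.125, 3.5.
v(-0.625) = -4215/512, v(0.75) = -0.734375, v(2.125) = 16531/512, v(3.5) = 137.625.
Sum = Δu · [v(-0.625) + v(0.75) + v(2.125) + v(3.5)].
Sum ≈ 221.29980.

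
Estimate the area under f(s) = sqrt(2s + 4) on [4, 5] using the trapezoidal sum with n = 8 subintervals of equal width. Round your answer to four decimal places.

3.6046

Δs = (5 − 4)/8 = 0.125.
f(4) ≈ 3.4641, f(4.125) ≈ 3.5000, f(4.25) ≈ 3.5355, f(4.375) ≈ 3.5707, f(4.5) ≈ 3.6056, f(4.625) ≈ 3.6401, f(4.75) ≈ 3.6742, f(4.875) ≈ 3.7081, f(5) ≈ 3.7417.
T_8 = (Δs/2)·[f(s_0) + 2f(s_1) + ... + 2f(s_{7}) + f(s_8)].
Sum ≈ 3.6046.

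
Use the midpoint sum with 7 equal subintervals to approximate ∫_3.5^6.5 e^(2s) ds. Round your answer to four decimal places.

Δs = (6.5 − 3.5)/7 = 3/7.
Midpoints: 26/7, 29/7, 32/7, 5, 38/7, 41/7, 44/7.
f(26/7) ≈ 1683.4010, f(29/7) ≈ 3966.7972, f(32/7) ≈ 9347.4340, f(5) ≈ 22026.4658, f(38/7) ≈ 51903.5702, f(41/7) ≈ 122306.5301, f(44/7) ≈ 288205.3631.
Sum = Δs · [f(26/7) + f(29/7) + f(32/7) + ...].
Sum ≈ 214045.5263.

214045.5263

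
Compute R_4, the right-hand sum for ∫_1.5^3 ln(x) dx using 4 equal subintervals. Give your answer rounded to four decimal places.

Δx = (3 − 1.5)/4 = 0.375.
Right endpoints: 1.875, 2.25, 2.625, 3.
f(1.875) ≈ 0.6286, f(2.25) ≈ 0.8109, f(2.625) ≈ 0.9651, f(3) ≈ 1.0986.
Sum = Δx · [f(1.875) + f(2.25) + f(2.625) + f(3)].
Sum ≈ 1.3137.

1.3137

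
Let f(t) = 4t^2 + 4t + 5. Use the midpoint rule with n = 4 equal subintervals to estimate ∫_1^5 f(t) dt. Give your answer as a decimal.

Δt = (5 − 1)/4 = 1.
Midpoints: 1.5, 2.5, 3.5, 4.5.
f(1.5) = 20, f(2.5) = 40, f(3.5) = 68, f(4.5) = 104.
Sum = Δt · [f(1.5) + f(2.5) + f(3.5) + f(4.5)].
Sum = 232.

232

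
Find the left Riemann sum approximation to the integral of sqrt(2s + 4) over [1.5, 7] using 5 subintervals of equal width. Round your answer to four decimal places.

Δs = (7 − 1.5)/5 = 1.1.
Left endpoints: 1.5, 2.6, 3.7, 4.8, 5.9.
f(1.5) ≈ 2.6458, f(2.6) ≈ 3.0332, f(3.7) ≈ 3.3764, f(4.8) ≈ 3.6878, f(5.9) ≈ 3.9749.
Sum = Δs · [f(1.5) + f(2.6) + f(3.7) + f(4.8) + f(5.9)].
Sum ≈ 18.3898.

18.3898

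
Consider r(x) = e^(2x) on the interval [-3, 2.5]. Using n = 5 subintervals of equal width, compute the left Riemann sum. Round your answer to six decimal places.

20.342863

Δx = (2.5 − (-3))/5 = 1.1.
Left endpoints: -3, -1.9, -0.8, 0.3, 1.4.
r(-3) ≈ 0.002479, r(-1.9) ≈ 0.022371, r(-0.8) ≈ 0.201897, r(0.3) ≈ 1.822119, r(1.4) ≈ 16.444647.
Sum = Δx · [r(-3) + r(-1.9) + r(-0.8) + r(0.3) + r(1.4)].
Sum ≈ 20.342863.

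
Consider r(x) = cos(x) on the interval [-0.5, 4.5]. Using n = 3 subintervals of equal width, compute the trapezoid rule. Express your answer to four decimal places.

-0.3771

Δx = (4.5 − (-0.5))/3 = 5/3.
r(-0.5) ≈ 0.8776, r(7/6) ≈ 0.3932, r(17/6) ≈ -0.9529, r(4.5) ≈ -0.2108.
T_3 = (Δx/2)·[r(x_0) + 2r(x_1) + 2r(x_2) + r(x_3)].
Sum ≈ -0.3771.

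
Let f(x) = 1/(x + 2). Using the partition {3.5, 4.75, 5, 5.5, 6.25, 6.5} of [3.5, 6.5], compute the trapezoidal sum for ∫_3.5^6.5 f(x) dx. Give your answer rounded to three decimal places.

Subinterval widths: 1.25, 0.25, 0.5, 0.75, 0.25.
f(3.5) = 2/11, f(4.75) = 4/27, f(5) = 1/7, f(5.5) = 2/15, f(6.25) = 4/33, f(6.5) = 2/17.
On each subinterval the trapezoid contributes (Δx_i/2)·[f(x_{i-1}) + f(x_i)].
Sum ≈ 0.437.

0.437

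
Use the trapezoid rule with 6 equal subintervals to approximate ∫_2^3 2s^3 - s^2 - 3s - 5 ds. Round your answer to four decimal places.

13.7315

Δs = (3 − 2)/6 = 1/6.
f(2) = 1, f(13/6) = 112/27, f(7/3) = 215/27, f(2.5) = 12.5, f(8/3) = 481/27, f(17/6) = 647/27, f(3) = 31.
T_6 = (Δs/2)·[f(s_0) + 2f(s_1) + ... + 2f(s_{5}) + f(s_6)].
Sum ≈ 13.7315.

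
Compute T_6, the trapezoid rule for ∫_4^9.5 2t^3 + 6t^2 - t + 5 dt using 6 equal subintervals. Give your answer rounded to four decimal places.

Δt = (9.5 − 4)/6 = 11/12.
f(4) = 225, f(59/12) = 330767/864, f(35/6) = 64835/108, f(6.75) = 886.71875, f(23/3) = 33784/27, f(103/12) = 1471555/864, f(9.5) = 2251.75.
T_6 = (Δt/2)·[f(t_0) + 2f(t_1) + ... + 2f(t_{5}) + f(t_6)].
Sum ≈ 5557.4731.

5557.4731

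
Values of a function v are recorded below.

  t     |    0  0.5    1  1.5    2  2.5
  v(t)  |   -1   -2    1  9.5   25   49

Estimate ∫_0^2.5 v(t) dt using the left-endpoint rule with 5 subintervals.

16.25

Δt = 0.5.
Sum = 0.5·[(-1) + (-2) + 1 + 9.5 + 25] = 16.25.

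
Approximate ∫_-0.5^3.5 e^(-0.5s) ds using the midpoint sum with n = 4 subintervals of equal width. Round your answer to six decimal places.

2.197540

Δs = (3.5 − (-0.5))/4 = 1.
Midpoints: 0, 1, 2, 3.
f(0) ≈ 1.000000, f(1) ≈ 0.606531, f(2) ≈ 0.367879, f(3) ≈ 0.223130.
Sum = Δs · [f(0) + f(1) + f(2) + f(3)].
Sum ≈ 2.197540.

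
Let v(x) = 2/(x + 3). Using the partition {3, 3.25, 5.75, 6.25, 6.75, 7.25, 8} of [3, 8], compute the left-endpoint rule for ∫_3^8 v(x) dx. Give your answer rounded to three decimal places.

Subinterval widths: 0.25, 2.5, 0.5, 0.5, 0.5, 0.75.
Left endpoints: 3, 3.25, 5.75, 6.25, 6.75, 7.25.
v(3) = 1/3, v(3.25) = 0.32, v(5.75) = 8/35, v(6.25) = 8/37, v(6.75) = 8/39, v(7.25) = 8/41.
Sum = Σ Δx_i · v(x_i).
Sum ≈ 1.355.

1.355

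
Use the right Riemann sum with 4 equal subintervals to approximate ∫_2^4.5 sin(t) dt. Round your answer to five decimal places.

Δt = (4.5 − 2)/4 = 0.625.
Right endpoints: 2.625, 3.25, 3.875, 4.5.
f(2.625) ≈ 0.49392, f(3.25) ≈ -0.10820, f(3.875) ≈ -0.66940, f(4.5) ≈ -0.97753.
Sum = Δt · [f(2.625) + f(3.25) + f(3.875) + f(4.5)].
Sum ≈ -0.78826.

-0.78826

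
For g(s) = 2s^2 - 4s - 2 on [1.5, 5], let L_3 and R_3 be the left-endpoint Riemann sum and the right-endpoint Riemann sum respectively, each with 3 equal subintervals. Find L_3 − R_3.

L_3 ≈ 11.796296.
R_3 ≈ 48.546296.
L_3 − R_3 = -36.75.

-36.75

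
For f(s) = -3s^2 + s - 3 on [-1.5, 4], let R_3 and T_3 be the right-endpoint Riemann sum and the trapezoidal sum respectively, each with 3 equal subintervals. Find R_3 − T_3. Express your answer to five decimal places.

-32.77083

R_3 ≈ -119.0138889.
T_3 ≈ -86.2430556.
R_3 − T_3 ≈ -32.77083.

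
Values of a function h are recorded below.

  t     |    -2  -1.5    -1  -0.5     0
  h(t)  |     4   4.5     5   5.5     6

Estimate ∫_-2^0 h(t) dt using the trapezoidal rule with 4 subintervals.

Δt = 0.5.
T_4 = (0.5/2)·[4 + 2·4.5 + 2·5 + 2·5.5 + 6] = 10.

10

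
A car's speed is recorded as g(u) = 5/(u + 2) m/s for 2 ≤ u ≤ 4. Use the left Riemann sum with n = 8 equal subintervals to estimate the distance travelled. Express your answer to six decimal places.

Δu = (4 − 2)/8 = 0.25.
Left endpoints: 2, 2.25, 2.5, 2.75, 3, 3.25, 3.5, 3.75.
g(2) = 1.25, g(2.25) = 20/17, g(2.5) = 10/9, g(2.75) = 20/19, g(3) = 1, g(3.25) = 20/21, g(3.5) = 10/11, g(3.75) = 20/23.
Sum = Δu · [g(2) + g(2.25) + g(2.5) + ...].
Sum ≈ 2.080313.

2.080313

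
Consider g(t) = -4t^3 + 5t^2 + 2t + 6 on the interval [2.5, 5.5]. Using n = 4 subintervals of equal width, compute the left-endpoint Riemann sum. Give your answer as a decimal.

Δt = (5.5 − 2.5)/4 = 0.75.
Left endpoints: 2.5, 3.25, 4, 4.75.
g(2.5) = -20.25, g(3.25) = -72, g(4) = -162, g(4.75) = -300.375.
Sum = Δt · [g(2.5) + g(3.25) + g(4) + g(4.75)].
Sum = -415.96875.

-415.96875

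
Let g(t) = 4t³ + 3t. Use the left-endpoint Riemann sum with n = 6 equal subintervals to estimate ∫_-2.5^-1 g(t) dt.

Δt = (-1 − (-2.5))/6 = 0.25.
Left endpoints: -2.5, -2.25, -2, -1.75, -1.5, -1.25.
g(-2.5) = -70, g(-2.25) = -52.3125, g(-2) = -38, g(-1.75) = -26.6875, g(-1.5) = -18, g(-1.25) = -11.5625.
Sum = Δt · [g(-2.5) + g(-2.25) + g(-2) + ...].
Sum = -54.140625.

-54.140625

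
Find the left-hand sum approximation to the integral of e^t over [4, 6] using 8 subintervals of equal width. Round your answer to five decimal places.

307.04175

Δt = (6 − 4)/8 = 0.25.
Left endpoints: 4, 4.25, 4.5, 4.75, 5, 5.25, 5.5, 5.75.
f(4) ≈ 54.59815, f(4.25) ≈ 70.10541, f(4.5) ≈ 90.01713, f(4.75) ≈ 115.58428, f(5) ≈ 148.41316, f(5.25) ≈ 190.56627, f(5.5) ≈ 244.69193, f(5.75) ≈ 314.19066.
Sum = Δt · [f(4) + f(4.25) + f(4.5) + ...].
Sum ≈ 307.04175.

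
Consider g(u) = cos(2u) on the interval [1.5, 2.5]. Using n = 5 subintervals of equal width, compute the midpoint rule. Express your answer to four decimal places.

Δu = (2.5 − 1.5)/5 = 0.2.
Midpoints: 1.6, 1.8, 2, 2.2, 2.4.
g(1.6) ≈ -0.9983, g(1.8) ≈ -0.8968, g(2) ≈ -0.6536, g(2.2) ≈ -0.3073, g(2.4) ≈ 0.0875.
Sum = Δu · [g(1.6) + g(1.8) + g(2) + g(2.2) + g(2.4)].
Sum ≈ -0.5537.

-0.5537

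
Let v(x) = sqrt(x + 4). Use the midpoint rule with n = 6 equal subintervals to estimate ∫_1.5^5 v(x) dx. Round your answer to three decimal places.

Δx = (5 − 1.5)/6 = 7/12.
Midpoints: 43/24, 2.375, 71/24, 85/24, 4.125, 113/24.
v(43/24) ≈ 2.407, v(2.375) ≈ 2.525, v(71/24) ≈ 2.638, v(85/24) ≈ 2.746, v(4.125) ≈ 2.850, v(113/24) ≈ 2.951.
Sum = Δx · [v(43/24) + v(2.375) + v(71/24) + ...].
Sum ≈ 9.402.

9.402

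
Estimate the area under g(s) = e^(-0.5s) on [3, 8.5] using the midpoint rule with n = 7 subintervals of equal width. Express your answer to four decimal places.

Δs = (8.5 − 3)/7 = 11/14.
Midpoints: 95/28, 117/28, 139/28, 5.75, 183/28, 205/28, 227/28.
g(95/28) ≈ 0.1833, g(117/28) ≈ 0.1238, g(139/28) ≈ 0.0836, g(5.75) ≈ 0.0564, g(183/28) ≈ 0.0381, g(205/28) ≈ 0.0257, g(227/28) ≈ 0.0174.
Sum = Δs · [g(95/28) + g(117/28) + g(139/28) + ...].
Sum ≈ 0.4151.

0.4151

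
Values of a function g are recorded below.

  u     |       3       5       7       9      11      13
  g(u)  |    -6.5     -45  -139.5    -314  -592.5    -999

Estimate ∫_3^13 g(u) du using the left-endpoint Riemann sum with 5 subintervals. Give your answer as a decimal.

-2195

Δu = 2.
Sum = 2·[(-6.5) + (-45) + (-139.5) + (-314) + (-592.5)] = -2195.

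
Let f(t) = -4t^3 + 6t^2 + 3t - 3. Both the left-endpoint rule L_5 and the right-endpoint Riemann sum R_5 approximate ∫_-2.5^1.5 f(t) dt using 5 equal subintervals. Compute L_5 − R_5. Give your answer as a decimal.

L_5 = 94.32.
R_5 = 23.92.
L_5 − R_5 = 70.4.

70.4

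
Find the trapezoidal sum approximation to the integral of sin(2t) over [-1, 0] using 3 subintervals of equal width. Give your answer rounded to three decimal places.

-0.682

Δt = (0 − (-1))/3 = 1/3.
f(-1) ≈ -0.909, f(-2/3) ≈ -0.972, f(-1/3) ≈ -0.618, f(0) ≈ 0.000.
T_3 = (Δt/2)·[f(t_0) + 2f(t_1) + 2f(t_2) + f(t_3)].
Sum ≈ -0.682.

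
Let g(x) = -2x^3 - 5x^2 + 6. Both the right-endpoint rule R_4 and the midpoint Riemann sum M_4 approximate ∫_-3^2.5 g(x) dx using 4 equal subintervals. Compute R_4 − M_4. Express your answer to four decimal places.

R_4 ≈ -72.294922.
M_4 ≈ -14.040039.
R_4 − M_4 ≈ -58.2549.

-58.2549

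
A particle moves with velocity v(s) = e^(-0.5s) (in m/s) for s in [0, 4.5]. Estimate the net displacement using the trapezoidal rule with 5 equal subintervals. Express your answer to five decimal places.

1.81929

Δs = (4.5 − 0)/5 = 0.9.
v(0) ≈ 1.00000, v(0.9) ≈ 0.63763, v(1.8) ≈ 0.40657, v(2.7) ≈ 0.25924, v(3.6) ≈ 0.16530, v(4.5) ≈ 0.10540.
T_5 = (Δs/2)·[v(s_0) + 2v(s_1) + ... + 2v(s_{4}) + v(s_5)].
Sum ≈ 1.81929.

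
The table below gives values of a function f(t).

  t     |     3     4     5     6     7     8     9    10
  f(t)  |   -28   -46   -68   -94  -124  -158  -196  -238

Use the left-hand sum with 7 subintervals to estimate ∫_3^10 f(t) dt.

Δt = 1.
Sum = 1·[(-28) + (-46) + (-68) + (-94) + (-124) + (-158) + (-196)] = -714.

-714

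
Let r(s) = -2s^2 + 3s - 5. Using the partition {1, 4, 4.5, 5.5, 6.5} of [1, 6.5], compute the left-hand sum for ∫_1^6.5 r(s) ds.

-105.5

Subinterval widths: 3, 0.5, 1, 1.
Left endpoints: 1, 4, 4.5, 5.5.
r(1) = -4, r(4) = -25, r(4.5) = -32, r(5.5) = -49.
Sum = Σ Δs_i · r(s_i).
Sum = -105.5.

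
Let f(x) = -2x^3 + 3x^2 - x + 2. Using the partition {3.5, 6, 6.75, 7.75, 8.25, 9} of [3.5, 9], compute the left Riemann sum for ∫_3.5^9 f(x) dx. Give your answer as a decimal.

Subinterval widths: 2.5, 0.75, 1, 0.5, 0.75.
Left endpoints: 3.5, 6, 6.75, 7.75, 8.25.
f(3.5) = -50.5, f(6) = -328, f(6.75) = -483.15625, f(7.75) = -756.53125, f(8.25) = -925.09375.
Sum = Σ Δx_i · f(x_i).
Sum = -1927.4921875.

-1927.4921875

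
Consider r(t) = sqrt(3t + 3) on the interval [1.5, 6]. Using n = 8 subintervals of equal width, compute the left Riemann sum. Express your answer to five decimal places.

Δt = (6 − 1.5)/8 = 0.5625.
Left endpoints: 1.5, 2.0625, 2.625, 3.1875, 3.75, 4.3125, 4.875, 5.4375.
r(1.5) ≈ 2.73861, r(2.0625) ≈ 3.03109, r(2.625) ≈ 3.29773, r(3.1875) ≈ 3.54436, r(3.75) ≈ 3.77492, r(4.3125) ≈ 3.99218, r(4.875) ≈ 4.19821, r(5.4375) ≈ 4.39460.
Sum = Δt · [r(1.5) + r(2.0625) + r(2.625) + ...].
Sum ≈ 16.29658.

16.29658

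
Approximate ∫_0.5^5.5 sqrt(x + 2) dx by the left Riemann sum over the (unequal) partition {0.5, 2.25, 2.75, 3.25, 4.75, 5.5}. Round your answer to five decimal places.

10.27298

Subinterval widths: 1.75, 0.5, 0.5, 1.5, 0.75.
Left endpoints: 0.5, 2.25, 2.75, 3.25, 4.75.
f(0.5) ≈ 1.58114, f(2.25) ≈ 2.06155, f(2.75) ≈ 2.17945, f(3.25) ≈ 2.29129, f(4.75) ≈ 2.59808.
Sum = Σ Δx_i · f(x_i).
Sum ≈ 10.27298.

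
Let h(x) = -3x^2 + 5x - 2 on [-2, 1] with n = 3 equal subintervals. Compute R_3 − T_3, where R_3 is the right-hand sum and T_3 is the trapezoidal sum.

12

R_3 = -12.
T_3 = -24.
R_3 − T_3 = 12.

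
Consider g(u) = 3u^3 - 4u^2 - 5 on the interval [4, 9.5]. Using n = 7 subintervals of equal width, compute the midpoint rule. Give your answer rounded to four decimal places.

4815.4061

Δu = (9.5 − 4)/7 = 11/14.
Midpoints: 123/28, 145/28, 167/28, 6.75, 211/28, 233/28, 255/28.
g(123/28) = 3778393/21952, g(145/28) = 6681315/21952, g(167/28) = 10739061/21952, g(6.75) = 735.390625, g(211/28) = 23085681/21952, g(233/28) = 31757883/21952, g(255/28) = 42351565/21952.
Sum = Δu · [g(123/28) + g(145/28) + g(167/28) + ...].
Sum ≈ 4815.4061.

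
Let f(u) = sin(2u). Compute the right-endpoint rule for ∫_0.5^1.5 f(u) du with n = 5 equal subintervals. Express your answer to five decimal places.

0.68488

Δu = (1.5 − 0.5)/5 = 0.2.
Right endpoints: 0.7, 0.9, 1.1, 1.3, 1.5.
f(0.7) ≈ 0.98545, f(0.9) ≈ 0.97385, f(1.1) ≈ 0.80850, f(1.3) ≈ 0.51550, f(1.5) ≈ 0.14112.
Sum = Δu · [f(0.7) + f(0.9) + f(1.1) + f(1.3) + f(1.5)].
Sum ≈ 0.68488.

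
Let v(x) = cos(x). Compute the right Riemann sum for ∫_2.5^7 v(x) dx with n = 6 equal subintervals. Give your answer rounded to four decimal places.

0.6389

Δx = (7 − 2.5)/6 = 0.75.
Right endpoints: 3.25, 4, 4.75, 5.5, 6.25, 7.
v(3.25) ≈ -0.9941, v(4) ≈ -0.6536, v(4.75) ≈ 0.0376, v(5.5) ≈ 0.7087, v(6.25) ≈ 0.9994, v(7) ≈ 0.7539.
Sum = Δx · [v(3.25) + v(4) + v(4.75) + ...].
Sum ≈ 0.6389.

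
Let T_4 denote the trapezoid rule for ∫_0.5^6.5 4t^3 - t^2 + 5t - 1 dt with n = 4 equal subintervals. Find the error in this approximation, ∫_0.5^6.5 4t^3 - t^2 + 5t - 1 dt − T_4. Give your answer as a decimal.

-92.25

Exact integral: ∫_0.5^6.5 f(t) dt = 1792.5.
T_4 = 1884.75.
Error = 1792.5 − 1884.75 = -92.25.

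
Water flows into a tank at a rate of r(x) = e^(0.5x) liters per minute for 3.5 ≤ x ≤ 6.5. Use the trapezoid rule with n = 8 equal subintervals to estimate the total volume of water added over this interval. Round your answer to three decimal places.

Δx = (6.5 − 3.5)/8 = 0.375.
r(3.5) ≈ 5.755, r(3.875) ≈ 6.941, r(4.25) ≈ 8.373, r(4.625) ≈ 10.100, r(5) ≈ 12.182, r(5.375) ≈ 14.695, r(5.75) ≈ 17.725, r(6.125) ≈ 21.381, r(6.5) ≈ 25.790.
T_8 = (Δx/2)·[r(x_0) + 2r(x_1) + ... + 2r(x_{7}) + r(x_8)].
Sum ≈ 40.189.

40.189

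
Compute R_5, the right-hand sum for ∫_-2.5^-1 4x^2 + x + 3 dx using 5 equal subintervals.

Δx = (-1 − (-2.5))/5 = 0.3.
Right endpoints: -2.2, -1.9, -1.6, -1.3, -1.
f(-2.2) = 20.16, f(-1.9) = 15.54, f(-1.6) = 11.64, f(-1.3) = 8.46, f(-1) = 6.
Sum = Δx · [f(-2.2) + f(-1.9) + f(-1.6) + f(-1.3) + f(-1)].
Sum = 18.54.

18.54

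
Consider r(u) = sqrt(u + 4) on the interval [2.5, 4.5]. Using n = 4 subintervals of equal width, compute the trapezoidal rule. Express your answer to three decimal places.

Δu = (4.5 − 2.5)/4 = 0.5.
r(2.5) ≈ 2.550, r(3) ≈ 2.646, r(3.5) ≈ 2.739, r(4) ≈ 2.828, r(4.5) ≈ 2.915.
T_4 = (Δu/2)·[r(u_0) + 2r(u_1) + 2r(u_2) + 2r(u_3) + r(u_4)].
Sum ≈ 5.473.

5.473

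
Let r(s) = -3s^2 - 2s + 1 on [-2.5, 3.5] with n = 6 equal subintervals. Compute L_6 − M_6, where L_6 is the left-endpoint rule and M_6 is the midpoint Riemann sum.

10.5

L_6 = -46.5.
M_6 = -57.
L_6 − M_6 = 10.5.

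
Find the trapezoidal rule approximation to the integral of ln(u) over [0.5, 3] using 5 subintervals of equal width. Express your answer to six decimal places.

1.108818

Δu = (3 − 0.5)/5 = 0.5.
f(0.5) ≈ -0.693147, f(1) ≈ 0.000000, f(1.5) ≈ 0.405465, f(2) ≈ 0.693147, f(2.5) ≈ 0.916291, f(3) ≈ 1.098612.
T_5 = (Δu/2)·[f(u_0) + 2f(u_1) + ... + 2f(u_{4}) + f(u_5)].
Sum ≈ 1.108818.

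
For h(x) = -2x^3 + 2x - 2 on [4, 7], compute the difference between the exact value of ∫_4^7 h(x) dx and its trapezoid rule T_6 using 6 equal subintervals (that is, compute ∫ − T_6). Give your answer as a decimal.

4.125

Exact integral: ∫_4^7 h(x) dx = -1045.5.
T_6 = -1049.625.
Error = -1045.5 − (-1049.625) = 4.125.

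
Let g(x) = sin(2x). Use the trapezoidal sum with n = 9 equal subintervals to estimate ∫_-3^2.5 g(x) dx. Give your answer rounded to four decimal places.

0.2951

Δx = (2.5 − (-3))/9 = 11/18.
g(-3) ≈ 0.2794, g(-43/18) ≈ 0.9979, g(-16/9) ≈ 0.4022, g(-7/6) ≈ -0.7231, g(-5/9) ≈ -0.8962, g(1/18) ≈ 0.1109, g(2/3) ≈ 0.9719, g(23/18) ≈ 0.5531, g(17/9) ≈ -0.5941, g(2.5) ≈ -0.9589.
T_9 = (Δx/2)·[g(x_0) + 2g(x_1) + ... + 2g(x_{8}) + g(x_9)].
Sum ≈ 0.2951.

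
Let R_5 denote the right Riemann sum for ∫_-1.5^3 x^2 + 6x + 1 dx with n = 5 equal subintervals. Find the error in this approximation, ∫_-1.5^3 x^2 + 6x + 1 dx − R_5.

-15.795

Exact integral: ∫_-1.5^3 f(x) dx = 34.875.
R_5 = 50.67.
Error = 34.875 − 50.67 = -15.795.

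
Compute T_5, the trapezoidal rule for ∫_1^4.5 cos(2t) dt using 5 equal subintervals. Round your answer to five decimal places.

Δt = (4.5 − 1)/5 = 0.7.
f(1) ≈ -0.41615, f(1.7) ≈ -0.96680, f(2.4) ≈ 0.08750, f(3.1) ≈ 0.99654, f(3.8) ≈ 0.25126, f(4.5) ≈ -0.91113.
T_5 = (Δt/2)·[f(t_0) + 2f(t_1) + ... + 2f(t_{4}) + f(t_5)].
Sum ≈ -0.20660.

-0.20660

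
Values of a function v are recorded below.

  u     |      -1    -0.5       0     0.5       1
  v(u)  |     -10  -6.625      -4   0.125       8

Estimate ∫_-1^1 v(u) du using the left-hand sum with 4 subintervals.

-10.25

Δu = 0.5.
Sum = 0.5·[(-10) + (-6.625) + (-4) + 0.125] = -10.25.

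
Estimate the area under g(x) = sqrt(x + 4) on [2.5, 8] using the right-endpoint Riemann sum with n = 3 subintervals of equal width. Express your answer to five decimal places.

17.48885

Δx = (8 − 2.5)/3 = 11/6.
Right endpoints: 13/3, 37/6, 8.
g(13/3) ≈ 2.88675, g(37/6) ≈ 3.18852, g(8) ≈ 3.46410.
Sum = Δx · [g(13/3) + g(37/6) + g(8)].
Sum ≈ 17.48885.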